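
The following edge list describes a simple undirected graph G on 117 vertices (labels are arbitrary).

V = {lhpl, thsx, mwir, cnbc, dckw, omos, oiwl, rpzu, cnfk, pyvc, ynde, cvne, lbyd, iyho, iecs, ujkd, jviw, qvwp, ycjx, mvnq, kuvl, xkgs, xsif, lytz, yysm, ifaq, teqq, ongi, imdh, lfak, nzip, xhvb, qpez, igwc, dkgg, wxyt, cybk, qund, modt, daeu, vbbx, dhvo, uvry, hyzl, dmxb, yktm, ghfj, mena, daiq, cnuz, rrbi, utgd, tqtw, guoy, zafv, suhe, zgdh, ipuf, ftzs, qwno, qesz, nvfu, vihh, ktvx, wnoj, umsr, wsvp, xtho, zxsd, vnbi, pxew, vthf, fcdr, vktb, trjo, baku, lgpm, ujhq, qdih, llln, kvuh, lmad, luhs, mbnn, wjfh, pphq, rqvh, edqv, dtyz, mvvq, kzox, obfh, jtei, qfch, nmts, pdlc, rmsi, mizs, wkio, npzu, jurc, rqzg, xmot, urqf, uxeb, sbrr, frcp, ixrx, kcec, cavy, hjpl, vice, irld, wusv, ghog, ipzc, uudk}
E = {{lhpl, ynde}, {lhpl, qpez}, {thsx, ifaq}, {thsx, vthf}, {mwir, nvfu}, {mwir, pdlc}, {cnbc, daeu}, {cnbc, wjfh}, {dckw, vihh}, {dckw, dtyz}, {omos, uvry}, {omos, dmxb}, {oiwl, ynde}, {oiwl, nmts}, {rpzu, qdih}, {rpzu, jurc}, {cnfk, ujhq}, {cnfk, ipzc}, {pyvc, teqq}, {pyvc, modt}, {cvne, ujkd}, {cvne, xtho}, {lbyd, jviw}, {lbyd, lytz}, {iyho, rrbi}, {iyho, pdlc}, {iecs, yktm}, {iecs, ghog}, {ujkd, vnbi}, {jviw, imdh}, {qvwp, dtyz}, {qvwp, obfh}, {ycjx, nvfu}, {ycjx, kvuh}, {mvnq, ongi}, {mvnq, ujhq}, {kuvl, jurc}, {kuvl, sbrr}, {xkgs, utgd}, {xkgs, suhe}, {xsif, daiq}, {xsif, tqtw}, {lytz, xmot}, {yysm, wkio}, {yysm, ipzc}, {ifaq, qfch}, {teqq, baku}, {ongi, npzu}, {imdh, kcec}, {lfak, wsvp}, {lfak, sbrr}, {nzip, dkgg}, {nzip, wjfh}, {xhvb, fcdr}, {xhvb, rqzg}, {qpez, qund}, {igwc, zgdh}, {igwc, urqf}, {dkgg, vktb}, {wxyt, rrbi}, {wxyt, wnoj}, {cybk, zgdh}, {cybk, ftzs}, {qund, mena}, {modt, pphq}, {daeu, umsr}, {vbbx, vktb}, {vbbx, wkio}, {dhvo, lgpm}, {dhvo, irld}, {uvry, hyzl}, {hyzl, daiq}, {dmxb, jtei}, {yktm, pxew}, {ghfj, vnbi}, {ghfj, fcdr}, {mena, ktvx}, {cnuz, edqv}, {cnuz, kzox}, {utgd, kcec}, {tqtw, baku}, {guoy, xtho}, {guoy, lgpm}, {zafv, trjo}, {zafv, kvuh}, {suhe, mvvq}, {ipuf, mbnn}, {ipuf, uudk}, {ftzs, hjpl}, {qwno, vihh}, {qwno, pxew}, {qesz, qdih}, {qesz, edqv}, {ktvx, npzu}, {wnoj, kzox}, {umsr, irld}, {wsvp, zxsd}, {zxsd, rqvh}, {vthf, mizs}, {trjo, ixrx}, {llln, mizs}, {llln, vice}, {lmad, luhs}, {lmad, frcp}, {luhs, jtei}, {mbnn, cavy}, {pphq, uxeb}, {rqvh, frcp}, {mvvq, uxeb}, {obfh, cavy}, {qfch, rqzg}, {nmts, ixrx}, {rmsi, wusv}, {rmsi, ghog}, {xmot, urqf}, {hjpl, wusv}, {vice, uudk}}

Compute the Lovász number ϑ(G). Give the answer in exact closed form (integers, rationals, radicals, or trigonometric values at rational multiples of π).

117*cos(pi/117)/(cos(pi/117) + 1)

deg(cnuz) = 2; N(cnuz) = {edqv, kzox}.
deg(cybk) = 2; N(cybk) = {zgdh, ftzs}.
N(wjfh) = {cnbc, nzip}, |N(wjfh)| = 2.
N(imdh) = {jviw, kcec}, |N(imdh)| = 2.
Regular of degree 2 on 117 vertices: connected 2-regular on 117 ⇒ C_{117}.
The 59 distinct eigenvalues: [2.0, 1.997117, 1.988475, 1.974101, 1.954034, 1.928333, 1.897073, 1.860343, 1.818249, 1.770912, 1.71847, 1.661072, 1.598886, 1.532089, 1.460875, 1.385449, 1.306028, 1.222842, 1.136129, 1.046142, 0.953137, 0.857385, 0.759161, 0.658748, 0.556435, 0.452518, 0.347296, 0.241073, 0.134155, 0.02685, -0.080532, -0.187682, -0.294291, -0.400051, -0.504658, -0.60781, -0.70921, -0.808564, -0.905588, -1.0, -1.091529, -1.179911, -1.264891, -1.346224, -1.423675, -1.497021, -1.566052, -1.630567, -1.69038, -1.74532, -1.795227, -1.839959, -1.879385, -1.913393, -1.941884, -1.964775, -1.982002, -1.993515, -1.999279].
Lovász (edge-transitive): ϑ = −117·(-2*cos(pi/117))/((2)−(-2*cos(pi/117))) = 117*cos(pi/117)/(cos(pi/117) + 1).
Numerically 58.48945428.
Check 58 ≤ 117*cos(pi/117)/(cos(pi/117) + 1) ≤ 59: both strict.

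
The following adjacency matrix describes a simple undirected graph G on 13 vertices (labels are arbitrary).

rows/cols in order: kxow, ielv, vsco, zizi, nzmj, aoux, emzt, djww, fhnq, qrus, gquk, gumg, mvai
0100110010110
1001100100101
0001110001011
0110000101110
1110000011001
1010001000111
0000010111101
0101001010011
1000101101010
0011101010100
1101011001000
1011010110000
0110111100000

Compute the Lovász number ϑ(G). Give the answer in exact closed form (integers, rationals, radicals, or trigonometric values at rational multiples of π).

Vertex gquk has 6 neighbors: kxow, ielv, zizi, aoux, emzt, qrus.
deg(aoux) = 6; N(aoux) = {kxow, vsco, emzt, gquk, gumg, mvai}.
N(vsco) = {zizi, nzmj, aoux, qrus, gumg, mvai}, |N(vsco)| = 6.
deg(ielv) = 6; N(ielv) = {kxow, zizi, nzmj, djww, gquk, mvai}.
G on 13 vertices is 6-regular; Paley(13): SR with (k,λ,μ)=(6,2,3).
spec(A) ≈ [6.0, 1.302776, -2.302776] (distinct, 6 d.p.).
ϑ = −N·λ_min/(λ_max−λ_min) = −13·(-sqrt(13)/2 - 1/2)/(6−(-sqrt(13)/2 - 1/2)) = sqrt(13).
ϑ(G) ≈ 3.605551.

sqrt(13)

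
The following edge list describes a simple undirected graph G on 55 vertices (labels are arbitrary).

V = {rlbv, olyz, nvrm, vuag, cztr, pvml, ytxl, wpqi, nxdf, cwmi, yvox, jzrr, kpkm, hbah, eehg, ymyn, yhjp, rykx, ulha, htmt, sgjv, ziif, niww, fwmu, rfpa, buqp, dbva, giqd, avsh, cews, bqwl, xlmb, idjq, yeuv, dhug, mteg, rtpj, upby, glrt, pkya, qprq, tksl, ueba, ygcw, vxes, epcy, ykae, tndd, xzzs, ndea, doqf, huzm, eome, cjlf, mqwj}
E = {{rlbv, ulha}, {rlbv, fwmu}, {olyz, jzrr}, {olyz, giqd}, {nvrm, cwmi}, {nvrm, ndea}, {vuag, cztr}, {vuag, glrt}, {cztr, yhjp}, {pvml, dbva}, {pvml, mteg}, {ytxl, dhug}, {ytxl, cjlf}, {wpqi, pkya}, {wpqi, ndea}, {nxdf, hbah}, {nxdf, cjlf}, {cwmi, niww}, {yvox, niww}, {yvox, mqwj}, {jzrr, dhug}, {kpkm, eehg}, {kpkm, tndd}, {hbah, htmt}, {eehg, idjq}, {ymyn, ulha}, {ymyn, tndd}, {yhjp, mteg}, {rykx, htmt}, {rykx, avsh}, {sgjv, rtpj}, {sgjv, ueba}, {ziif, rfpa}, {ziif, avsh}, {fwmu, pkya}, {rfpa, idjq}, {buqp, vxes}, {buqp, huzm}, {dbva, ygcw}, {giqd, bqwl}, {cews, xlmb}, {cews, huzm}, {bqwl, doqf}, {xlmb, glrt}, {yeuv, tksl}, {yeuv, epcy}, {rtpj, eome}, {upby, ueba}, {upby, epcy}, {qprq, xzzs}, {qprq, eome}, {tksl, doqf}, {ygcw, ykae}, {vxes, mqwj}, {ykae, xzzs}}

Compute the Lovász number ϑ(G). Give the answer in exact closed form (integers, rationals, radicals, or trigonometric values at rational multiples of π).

55*cos(pi/55)/(cos(pi/55) + 1)

Vertex yeuv has 2 neighbors: tksl, epcy.
deg(yhjp) = 2; N(yhjp) = {cztr, mteg}.
Vertex htmt has 2 neighbors: hbah, rykx.
deg(ndea) = 2; N(ndea) = {nvrm, wpqi}.
2-regular, N=55; connected 2-regular on 55 ⇒ C_{55}.
The 28 distinct eigenvalues: [2.0, 1.987, 1.948, 1.884, 1.795, 1.683, 1.548, 1.394, 1.221, 1.033, 0.831, 0.618, 0.397, 0.171, -0.057, -0.285, -0.508, -0.726, -0.933, -1.129, -1.31, -1.473, -1.618, -1.741, -1.842, -1.919, -1.971, -1.997].
ϑ = −N·λ_min/(λ_max−λ_min) = −55·(-2*cos(pi/55))/(2−(-2*cos(pi/55))) = 55*cos(pi/55)/(cos(pi/55) + 1).
ϑ(G) ≈ 27.4776.
Lovász sandwich 27 ≤ 55*cos(pi/55)/(cos(pi/55) + 1) ≤ 28: both strict.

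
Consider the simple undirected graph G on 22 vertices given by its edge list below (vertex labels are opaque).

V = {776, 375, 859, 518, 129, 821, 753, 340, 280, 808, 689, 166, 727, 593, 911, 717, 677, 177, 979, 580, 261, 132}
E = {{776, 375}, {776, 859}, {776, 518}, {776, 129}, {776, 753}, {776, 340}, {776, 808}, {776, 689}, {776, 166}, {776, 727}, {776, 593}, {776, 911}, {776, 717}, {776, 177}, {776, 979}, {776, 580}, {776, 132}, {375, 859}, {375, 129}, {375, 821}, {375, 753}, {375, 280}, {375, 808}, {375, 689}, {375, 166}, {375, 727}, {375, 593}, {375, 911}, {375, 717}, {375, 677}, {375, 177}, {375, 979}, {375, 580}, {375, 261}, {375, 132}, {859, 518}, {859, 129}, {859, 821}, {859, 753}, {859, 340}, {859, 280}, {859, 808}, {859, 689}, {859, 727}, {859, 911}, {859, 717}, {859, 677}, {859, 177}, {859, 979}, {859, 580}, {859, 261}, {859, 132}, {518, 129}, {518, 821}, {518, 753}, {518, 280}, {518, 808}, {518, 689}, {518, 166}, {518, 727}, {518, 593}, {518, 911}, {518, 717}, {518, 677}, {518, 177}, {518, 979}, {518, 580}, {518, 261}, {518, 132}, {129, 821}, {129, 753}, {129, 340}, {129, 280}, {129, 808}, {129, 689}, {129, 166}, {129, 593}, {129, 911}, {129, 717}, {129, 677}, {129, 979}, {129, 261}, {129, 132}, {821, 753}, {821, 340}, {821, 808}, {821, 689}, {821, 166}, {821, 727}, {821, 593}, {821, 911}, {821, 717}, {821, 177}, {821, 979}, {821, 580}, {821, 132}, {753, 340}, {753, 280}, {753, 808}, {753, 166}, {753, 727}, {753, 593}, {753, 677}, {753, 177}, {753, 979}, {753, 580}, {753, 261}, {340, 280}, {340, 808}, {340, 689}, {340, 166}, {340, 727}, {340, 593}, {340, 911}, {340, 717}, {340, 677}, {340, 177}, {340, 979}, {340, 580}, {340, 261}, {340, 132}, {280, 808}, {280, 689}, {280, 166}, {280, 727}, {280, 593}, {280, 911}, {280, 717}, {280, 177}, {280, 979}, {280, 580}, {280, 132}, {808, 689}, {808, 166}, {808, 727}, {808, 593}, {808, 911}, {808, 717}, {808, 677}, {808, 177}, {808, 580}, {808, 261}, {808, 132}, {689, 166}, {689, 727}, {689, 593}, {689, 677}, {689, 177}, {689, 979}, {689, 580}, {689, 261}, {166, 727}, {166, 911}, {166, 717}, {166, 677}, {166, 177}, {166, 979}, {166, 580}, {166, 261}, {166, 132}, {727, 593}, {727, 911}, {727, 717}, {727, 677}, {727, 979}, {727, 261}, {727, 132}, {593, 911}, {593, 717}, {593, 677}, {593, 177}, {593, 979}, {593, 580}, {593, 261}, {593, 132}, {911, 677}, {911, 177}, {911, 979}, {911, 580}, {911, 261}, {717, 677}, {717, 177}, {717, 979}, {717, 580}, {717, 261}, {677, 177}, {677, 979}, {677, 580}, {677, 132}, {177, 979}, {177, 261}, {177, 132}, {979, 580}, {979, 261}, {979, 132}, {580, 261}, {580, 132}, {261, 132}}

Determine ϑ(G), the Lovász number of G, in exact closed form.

N(177) = {776, 375, 859, 518, 821, 753, 340, 280, 808, 689, 166, 593, 911, 717, 677, 979, 261, 132}, |N(177)| = 18.
deg(776) = 17; N(776) = {375, 859, 518, 129, 753, 340, 808, 689, 166, 727, 593, 911, 717, 177, 979, 580, 132}.
Vertex 911 has 17 neighbors: 776, 375, 859, 518, 129, 821, 340, 280, 808, 166, 727, 593, 677, 177, 979, 580, 261.
deg(166) = 19; N(166) = {776, 375, 518, 129, 821, 753, 340, 280, 808, 689, 727, 911, 717, 677, 177, 979, 580, 261, 132}.
G = K_{5,5,4,3,3,2}: α = 5 = χ(Ḡ), so ϑ = 5.
ϑ(G) ≈ 5.000000000.
Sandwich: α(G)=5 ≤ ϑ(G)=5 ≤ χ(Ḡ)=5 (collapsed).

5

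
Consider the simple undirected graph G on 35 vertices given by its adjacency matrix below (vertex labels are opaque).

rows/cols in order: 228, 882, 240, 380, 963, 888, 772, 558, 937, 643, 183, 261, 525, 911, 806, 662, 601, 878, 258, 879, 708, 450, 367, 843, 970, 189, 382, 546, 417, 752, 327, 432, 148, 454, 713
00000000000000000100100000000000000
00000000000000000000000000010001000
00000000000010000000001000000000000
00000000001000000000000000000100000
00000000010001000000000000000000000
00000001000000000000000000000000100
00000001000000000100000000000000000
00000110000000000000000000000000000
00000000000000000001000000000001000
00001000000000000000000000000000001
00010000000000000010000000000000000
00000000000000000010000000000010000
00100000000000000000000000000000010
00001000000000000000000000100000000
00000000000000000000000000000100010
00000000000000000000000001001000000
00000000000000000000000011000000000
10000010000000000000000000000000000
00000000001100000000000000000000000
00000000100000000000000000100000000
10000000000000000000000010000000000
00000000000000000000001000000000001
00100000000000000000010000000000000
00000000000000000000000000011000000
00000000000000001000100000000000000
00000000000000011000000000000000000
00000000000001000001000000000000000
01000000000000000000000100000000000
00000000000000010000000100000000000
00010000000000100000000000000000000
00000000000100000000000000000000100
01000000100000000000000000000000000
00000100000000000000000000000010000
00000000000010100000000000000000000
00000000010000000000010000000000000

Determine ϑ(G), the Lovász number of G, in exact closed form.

deg(843) = 2; N(843) = {546, 417}.
deg(558) = 2; N(558) = {888, 772}.
N(713) = {643, 450}, |N(713)| = 2.
Vertex 882 has 2 neighbors: 546, 432.
Regular of degree 2 on 35 vertices: a single 35-cycle (edge-transitive).
Distinct eigenvalues (to 4 d.p.): [2.0, 1.9679, 1.8725, 1.7169, 1.5061, 1.247, 0.9477, 0.618, 0.2685, -0.0897, -0.445, -0.7861, -1.1018, -1.3821, -1.618, -1.8019, -1.9279, -1.9919].
Lovász (edge-transitive): ϑ = −35·(-2*cos(pi/35))/((2)−(-2*cos(pi/35))) = 35*cos(pi/35)/(cos(pi/35) + 1).
= 17.464704027… (decimal).
Check 17 ≤ 35*cos(pi/35)/(cos(pi/35) + 1) ≤ 18: both strict.

35*cos(pi/35)/(cos(pi/35) + 1)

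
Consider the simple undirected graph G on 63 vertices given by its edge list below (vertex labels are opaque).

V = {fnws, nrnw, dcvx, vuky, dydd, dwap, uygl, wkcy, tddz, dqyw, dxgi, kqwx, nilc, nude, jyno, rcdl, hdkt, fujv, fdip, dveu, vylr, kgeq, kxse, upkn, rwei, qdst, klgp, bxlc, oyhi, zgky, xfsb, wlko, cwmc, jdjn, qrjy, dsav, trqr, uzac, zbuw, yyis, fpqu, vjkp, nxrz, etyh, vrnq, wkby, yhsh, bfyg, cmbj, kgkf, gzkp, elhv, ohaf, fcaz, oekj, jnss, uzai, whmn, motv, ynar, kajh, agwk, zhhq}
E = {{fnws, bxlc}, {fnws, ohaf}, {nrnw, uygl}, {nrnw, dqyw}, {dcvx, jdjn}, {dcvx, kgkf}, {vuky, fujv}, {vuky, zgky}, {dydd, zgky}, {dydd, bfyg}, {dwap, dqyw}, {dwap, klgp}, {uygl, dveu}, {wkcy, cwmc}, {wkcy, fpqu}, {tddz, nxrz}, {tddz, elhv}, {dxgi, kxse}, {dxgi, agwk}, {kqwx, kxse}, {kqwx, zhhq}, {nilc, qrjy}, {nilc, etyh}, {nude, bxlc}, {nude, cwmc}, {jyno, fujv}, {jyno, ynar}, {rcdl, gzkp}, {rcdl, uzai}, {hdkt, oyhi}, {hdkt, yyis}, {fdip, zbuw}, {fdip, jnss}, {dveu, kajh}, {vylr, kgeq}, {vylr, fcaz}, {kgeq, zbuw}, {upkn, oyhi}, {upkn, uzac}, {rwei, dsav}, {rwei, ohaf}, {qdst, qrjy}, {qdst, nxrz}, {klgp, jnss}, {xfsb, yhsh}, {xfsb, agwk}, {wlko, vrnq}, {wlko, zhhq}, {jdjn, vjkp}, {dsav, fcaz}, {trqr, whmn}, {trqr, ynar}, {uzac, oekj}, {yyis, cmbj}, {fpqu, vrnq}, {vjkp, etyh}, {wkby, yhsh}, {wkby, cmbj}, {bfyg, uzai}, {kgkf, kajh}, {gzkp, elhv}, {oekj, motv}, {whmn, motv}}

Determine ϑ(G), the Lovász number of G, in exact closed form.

63*cos(pi/63)/(cos(pi/63) + 1)

Vertex vylr has 2 neighbors: kgeq, fcaz.
N(fpqu) = {wkcy, vrnq}, |N(fpqu)| = 2.
N(hdkt) = {oyhi, yyis}, |N(hdkt)| = 2.
Vertex qrjy has 2 neighbors: nilc, qdst.
Every vertex has degree 2 (N=63); the odd cycle C_{63}.
The 32 distinct eigenvalues: [2.0, 1.99, 1.96, 1.911, 1.843, 1.756, 1.652, 1.532, 1.396, 1.247, 1.085, 0.912, 0.731, 0.542, 0.347, 0.149, -0.05, -0.249, -0.445, -0.637, -0.823, -1.0, -1.167, -1.323, -1.466, -1.594, -1.707, -1.802, -1.879, -1.938, -1.978, -1.998].
Lovász (edge-transitive): ϑ = −63·(-2*cos(pi/63))/((2)−(-2*cos(pi/63))) = 63*cos(pi/63)/(cos(pi/63) + 1).
ϑ(G) ≈ 31.4804.
Check 31 ≤ 63*cos(pi/63)/(cos(pi/63) + 1) ≤ 32: both strict.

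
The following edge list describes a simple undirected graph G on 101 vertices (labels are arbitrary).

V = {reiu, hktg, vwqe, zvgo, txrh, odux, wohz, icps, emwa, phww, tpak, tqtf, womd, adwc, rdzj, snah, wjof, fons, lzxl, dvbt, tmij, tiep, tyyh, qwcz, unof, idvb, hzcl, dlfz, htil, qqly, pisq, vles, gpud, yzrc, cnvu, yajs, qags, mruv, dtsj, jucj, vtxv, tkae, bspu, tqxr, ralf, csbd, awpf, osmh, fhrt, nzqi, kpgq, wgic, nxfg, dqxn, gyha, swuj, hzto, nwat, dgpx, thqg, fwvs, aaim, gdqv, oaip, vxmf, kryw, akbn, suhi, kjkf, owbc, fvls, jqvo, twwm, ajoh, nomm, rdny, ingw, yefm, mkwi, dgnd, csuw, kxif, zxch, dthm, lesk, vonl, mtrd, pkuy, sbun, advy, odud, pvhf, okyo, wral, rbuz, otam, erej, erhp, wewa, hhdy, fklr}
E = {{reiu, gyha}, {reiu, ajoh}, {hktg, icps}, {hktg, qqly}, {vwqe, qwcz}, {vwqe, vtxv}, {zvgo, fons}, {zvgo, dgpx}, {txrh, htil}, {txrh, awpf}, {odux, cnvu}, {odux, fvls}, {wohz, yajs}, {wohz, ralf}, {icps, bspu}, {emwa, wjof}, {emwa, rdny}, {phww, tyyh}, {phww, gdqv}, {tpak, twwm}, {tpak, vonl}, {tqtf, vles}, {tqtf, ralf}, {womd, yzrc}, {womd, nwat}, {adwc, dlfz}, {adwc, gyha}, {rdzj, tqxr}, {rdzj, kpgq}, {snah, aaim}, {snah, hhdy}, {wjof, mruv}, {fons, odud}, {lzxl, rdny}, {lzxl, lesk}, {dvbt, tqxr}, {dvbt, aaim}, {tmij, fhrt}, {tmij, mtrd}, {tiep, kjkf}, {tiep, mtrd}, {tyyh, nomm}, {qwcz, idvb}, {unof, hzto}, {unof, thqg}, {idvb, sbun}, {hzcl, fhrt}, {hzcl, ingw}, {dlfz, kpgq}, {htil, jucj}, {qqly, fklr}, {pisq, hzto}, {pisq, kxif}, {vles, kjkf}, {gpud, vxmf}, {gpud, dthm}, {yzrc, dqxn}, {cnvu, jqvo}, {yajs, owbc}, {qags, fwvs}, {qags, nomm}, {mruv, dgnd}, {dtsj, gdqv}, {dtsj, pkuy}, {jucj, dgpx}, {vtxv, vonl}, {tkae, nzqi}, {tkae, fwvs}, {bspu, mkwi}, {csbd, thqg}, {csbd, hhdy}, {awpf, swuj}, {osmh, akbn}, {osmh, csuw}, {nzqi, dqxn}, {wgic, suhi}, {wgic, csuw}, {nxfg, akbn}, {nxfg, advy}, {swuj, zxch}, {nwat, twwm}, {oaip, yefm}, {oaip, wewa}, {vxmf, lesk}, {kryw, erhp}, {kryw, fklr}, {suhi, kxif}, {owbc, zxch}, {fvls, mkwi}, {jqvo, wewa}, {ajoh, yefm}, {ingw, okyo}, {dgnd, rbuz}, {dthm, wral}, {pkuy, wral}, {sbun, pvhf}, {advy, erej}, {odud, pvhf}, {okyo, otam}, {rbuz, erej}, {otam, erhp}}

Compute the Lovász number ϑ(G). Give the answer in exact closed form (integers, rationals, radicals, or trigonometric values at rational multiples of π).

Vertex gpud has 2 neighbors: vxmf, dthm.
Vertex wral has 2 neighbors: dthm, pkuy.
deg(zvgo) = 2; N(zvgo) = {fons, dgpx}.
deg(qqly) = 2; N(qqly) = {hktg, fklr}.
Regular of degree 2 on 101 vertices: the odd cycle C_{101}.
spec(A) ≈ [2.0, 1.996, 1.985, 1.965, 1.938, 1.904, 1.862, 1.813, 1.757, 1.695, 1.625, 1.55, 1.468, 1.381, 1.288, 1.191, 1.088, 0.982, 0.872, 0.758, 0.642, 0.523, 0.402, 0.279, 0.155, 0.031, -0.093, -0.217, -0.34, -0.462, -0.582, -0.7, -0.815, -0.927, -1.036, -1.14, -1.24, -1.335, -1.425, -1.51, -1.588, -1.661, -1.727, -1.786, -1.839, -1.884, -1.922, -1.953, -1.976, -1.991, -1.999] (distinct, 3 d.p.).
With N=101: ϑ(G) = 101·(-(-1)*2*cos(pi/101))/(2−(-2*cos(pi/101))) = 101*cos(pi/101)/(cos(pi/101) + 1).
Numerically 50.487783173.
50 ≤ 101*cos(pi/101)/(cos(pi/101) + 1) ≤ 51: both strict.

101*cos(pi/101)/(cos(pi/101) + 1)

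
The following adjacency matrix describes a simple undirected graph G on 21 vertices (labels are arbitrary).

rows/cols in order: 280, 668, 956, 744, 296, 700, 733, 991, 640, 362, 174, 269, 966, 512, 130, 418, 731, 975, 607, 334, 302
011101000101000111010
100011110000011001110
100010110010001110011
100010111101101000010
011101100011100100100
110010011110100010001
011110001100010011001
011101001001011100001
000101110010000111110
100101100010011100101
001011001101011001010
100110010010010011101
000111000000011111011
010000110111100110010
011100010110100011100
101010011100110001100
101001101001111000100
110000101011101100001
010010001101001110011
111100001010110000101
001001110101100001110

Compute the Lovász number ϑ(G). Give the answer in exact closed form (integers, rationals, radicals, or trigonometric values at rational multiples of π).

6

N(991) = {668, 956, 744, 700, 640, 269, 512, 130, 418, 302}, |N(991)| = 10.
Vertex 334 has 10 neighbors: 280, 668, 956, 744, 640, 174, 966, 512, 607, 302.
deg(130) = 10; N(130) = {668, 956, 744, 991, 362, 174, 966, 731, 975, 607}.
Vertex 668 has 10 neighbors: 280, 296, 700, 733, 991, 512, 130, 975, 607, 334.
10-regular, N=21; Kneser-type, 2-subsets of [7].
Distinct eigenvalues (to 6 d.p.): [10.0, 1.0, -4.0].
Lovász: ϑ = −21(-4)/(10+-1*(-4)) = 6.
Numerically 6.000000.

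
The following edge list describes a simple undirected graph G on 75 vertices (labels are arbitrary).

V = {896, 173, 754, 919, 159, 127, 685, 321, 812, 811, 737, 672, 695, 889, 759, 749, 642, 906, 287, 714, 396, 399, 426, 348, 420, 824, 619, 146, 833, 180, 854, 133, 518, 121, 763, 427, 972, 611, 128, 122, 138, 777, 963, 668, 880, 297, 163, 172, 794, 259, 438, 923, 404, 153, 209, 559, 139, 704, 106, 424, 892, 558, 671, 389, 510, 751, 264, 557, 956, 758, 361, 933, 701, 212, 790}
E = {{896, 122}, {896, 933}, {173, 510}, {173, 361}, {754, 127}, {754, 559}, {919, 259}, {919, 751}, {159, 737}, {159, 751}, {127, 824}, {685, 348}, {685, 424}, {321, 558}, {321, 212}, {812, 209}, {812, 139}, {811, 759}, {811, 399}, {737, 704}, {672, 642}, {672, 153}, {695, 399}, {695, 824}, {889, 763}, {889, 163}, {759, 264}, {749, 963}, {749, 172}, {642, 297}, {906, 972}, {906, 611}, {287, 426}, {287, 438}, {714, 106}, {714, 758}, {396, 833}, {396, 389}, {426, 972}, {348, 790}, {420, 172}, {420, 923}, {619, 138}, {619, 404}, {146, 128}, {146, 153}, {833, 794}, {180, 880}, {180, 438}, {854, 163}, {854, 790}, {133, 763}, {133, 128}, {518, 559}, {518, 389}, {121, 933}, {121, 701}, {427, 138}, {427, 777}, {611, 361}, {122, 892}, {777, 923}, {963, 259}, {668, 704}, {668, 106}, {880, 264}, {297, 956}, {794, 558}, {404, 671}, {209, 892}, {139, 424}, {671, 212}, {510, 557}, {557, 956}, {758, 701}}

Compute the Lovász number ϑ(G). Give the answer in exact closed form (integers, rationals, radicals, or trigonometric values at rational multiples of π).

75*cos(pi/75)/(cos(pi/75) + 1)

deg(209) = 2; N(209) = {812, 892}.
deg(714) = 2; N(714) = {106, 758}.
Vertex 424 has 2 neighbors: 685, 139.
deg(518) = 2; N(518) = {559, 389}.
Every vertex has degree 2 (N=75); connected 2-regular on 75 ⇒ C_{75}.
A has 38 distinct eigenvalues ≈ [2.0, 1.993, 1.972, 1.9372, 1.8888, 1.8271, 1.7526, 1.6658, 1.5674, 1.4579, 1.3383, 1.2092, 1.0717, 0.9266, 0.775, 0.618, 0.4567, 0.2922, 0.1256, -0.0419, -0.2091, -0.3748, -0.5378, -0.6971, -0.8516, -1.0, -1.1414, -1.2748, -1.3993, -1.514, -1.618, -1.7107, -1.7914, -1.8596, -1.9146, -1.9563, -1.9842, -1.9982].
ϑ = −N·λ_min/(λ_max−λ_min) = −75·(-2*cos(pi/75))/(2−(-2*cos(pi/75))) = 75*cos(pi/75)/(cos(pi/75) + 1).
ϑ(G) ≈ 37.48355.
37 ≤ 75*cos(pi/75)/(cos(pi/75) + 1) ≤ 38: both strict.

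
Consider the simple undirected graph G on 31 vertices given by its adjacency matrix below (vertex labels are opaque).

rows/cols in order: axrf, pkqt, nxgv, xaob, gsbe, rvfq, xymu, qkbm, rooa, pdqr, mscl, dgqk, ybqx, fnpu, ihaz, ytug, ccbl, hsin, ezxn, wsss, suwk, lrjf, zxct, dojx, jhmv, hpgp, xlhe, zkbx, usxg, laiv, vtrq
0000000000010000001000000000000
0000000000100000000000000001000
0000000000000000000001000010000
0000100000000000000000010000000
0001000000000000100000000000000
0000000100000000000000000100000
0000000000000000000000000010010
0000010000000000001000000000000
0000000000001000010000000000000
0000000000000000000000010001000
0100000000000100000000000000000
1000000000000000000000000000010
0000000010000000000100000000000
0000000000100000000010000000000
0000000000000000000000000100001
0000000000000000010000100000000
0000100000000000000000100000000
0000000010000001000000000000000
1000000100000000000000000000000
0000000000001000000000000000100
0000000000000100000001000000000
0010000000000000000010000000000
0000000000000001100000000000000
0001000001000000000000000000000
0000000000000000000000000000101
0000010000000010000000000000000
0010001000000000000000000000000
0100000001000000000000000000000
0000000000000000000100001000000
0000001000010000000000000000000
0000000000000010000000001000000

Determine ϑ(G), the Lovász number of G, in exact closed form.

31*cos(pi/31)/(cos(pi/31) + 1)

Vertex xlhe has 2 neighbors: nxgv, xymu.
N(hsin) = {rooa, ytug}, |N(hsin)| = 2.
deg(xymu) = 2; N(xymu) = {xlhe, laiv}.
N(rooa) = {ybqx, hsin}, |N(rooa)| = 2.
Regular of degree 2 on 31 vertices: this is C_{31}, the 31-cycle.
The 16 distinct eigenvalues: [2.0, 1.95906, 1.83792, 1.64153, 1.37793, 1.05793, 0.69461, 0.30286, -0.1013, -0.50131, -0.88079, -1.22421, -1.51752, -1.74869, -1.90828, -1.98974].
Lovász: ϑ = −31(-2*cos(pi/31))/(2+-(-1)*2*cos(pi/31)) = 31*cos(pi/31)/(cos(pi/31) + 1).
≈ 15.460135 (to 6 d.p.).
Check 15 ≤ 31*cos(pi/31)/(cos(pi/31) + 1) ≤ 16: both strict.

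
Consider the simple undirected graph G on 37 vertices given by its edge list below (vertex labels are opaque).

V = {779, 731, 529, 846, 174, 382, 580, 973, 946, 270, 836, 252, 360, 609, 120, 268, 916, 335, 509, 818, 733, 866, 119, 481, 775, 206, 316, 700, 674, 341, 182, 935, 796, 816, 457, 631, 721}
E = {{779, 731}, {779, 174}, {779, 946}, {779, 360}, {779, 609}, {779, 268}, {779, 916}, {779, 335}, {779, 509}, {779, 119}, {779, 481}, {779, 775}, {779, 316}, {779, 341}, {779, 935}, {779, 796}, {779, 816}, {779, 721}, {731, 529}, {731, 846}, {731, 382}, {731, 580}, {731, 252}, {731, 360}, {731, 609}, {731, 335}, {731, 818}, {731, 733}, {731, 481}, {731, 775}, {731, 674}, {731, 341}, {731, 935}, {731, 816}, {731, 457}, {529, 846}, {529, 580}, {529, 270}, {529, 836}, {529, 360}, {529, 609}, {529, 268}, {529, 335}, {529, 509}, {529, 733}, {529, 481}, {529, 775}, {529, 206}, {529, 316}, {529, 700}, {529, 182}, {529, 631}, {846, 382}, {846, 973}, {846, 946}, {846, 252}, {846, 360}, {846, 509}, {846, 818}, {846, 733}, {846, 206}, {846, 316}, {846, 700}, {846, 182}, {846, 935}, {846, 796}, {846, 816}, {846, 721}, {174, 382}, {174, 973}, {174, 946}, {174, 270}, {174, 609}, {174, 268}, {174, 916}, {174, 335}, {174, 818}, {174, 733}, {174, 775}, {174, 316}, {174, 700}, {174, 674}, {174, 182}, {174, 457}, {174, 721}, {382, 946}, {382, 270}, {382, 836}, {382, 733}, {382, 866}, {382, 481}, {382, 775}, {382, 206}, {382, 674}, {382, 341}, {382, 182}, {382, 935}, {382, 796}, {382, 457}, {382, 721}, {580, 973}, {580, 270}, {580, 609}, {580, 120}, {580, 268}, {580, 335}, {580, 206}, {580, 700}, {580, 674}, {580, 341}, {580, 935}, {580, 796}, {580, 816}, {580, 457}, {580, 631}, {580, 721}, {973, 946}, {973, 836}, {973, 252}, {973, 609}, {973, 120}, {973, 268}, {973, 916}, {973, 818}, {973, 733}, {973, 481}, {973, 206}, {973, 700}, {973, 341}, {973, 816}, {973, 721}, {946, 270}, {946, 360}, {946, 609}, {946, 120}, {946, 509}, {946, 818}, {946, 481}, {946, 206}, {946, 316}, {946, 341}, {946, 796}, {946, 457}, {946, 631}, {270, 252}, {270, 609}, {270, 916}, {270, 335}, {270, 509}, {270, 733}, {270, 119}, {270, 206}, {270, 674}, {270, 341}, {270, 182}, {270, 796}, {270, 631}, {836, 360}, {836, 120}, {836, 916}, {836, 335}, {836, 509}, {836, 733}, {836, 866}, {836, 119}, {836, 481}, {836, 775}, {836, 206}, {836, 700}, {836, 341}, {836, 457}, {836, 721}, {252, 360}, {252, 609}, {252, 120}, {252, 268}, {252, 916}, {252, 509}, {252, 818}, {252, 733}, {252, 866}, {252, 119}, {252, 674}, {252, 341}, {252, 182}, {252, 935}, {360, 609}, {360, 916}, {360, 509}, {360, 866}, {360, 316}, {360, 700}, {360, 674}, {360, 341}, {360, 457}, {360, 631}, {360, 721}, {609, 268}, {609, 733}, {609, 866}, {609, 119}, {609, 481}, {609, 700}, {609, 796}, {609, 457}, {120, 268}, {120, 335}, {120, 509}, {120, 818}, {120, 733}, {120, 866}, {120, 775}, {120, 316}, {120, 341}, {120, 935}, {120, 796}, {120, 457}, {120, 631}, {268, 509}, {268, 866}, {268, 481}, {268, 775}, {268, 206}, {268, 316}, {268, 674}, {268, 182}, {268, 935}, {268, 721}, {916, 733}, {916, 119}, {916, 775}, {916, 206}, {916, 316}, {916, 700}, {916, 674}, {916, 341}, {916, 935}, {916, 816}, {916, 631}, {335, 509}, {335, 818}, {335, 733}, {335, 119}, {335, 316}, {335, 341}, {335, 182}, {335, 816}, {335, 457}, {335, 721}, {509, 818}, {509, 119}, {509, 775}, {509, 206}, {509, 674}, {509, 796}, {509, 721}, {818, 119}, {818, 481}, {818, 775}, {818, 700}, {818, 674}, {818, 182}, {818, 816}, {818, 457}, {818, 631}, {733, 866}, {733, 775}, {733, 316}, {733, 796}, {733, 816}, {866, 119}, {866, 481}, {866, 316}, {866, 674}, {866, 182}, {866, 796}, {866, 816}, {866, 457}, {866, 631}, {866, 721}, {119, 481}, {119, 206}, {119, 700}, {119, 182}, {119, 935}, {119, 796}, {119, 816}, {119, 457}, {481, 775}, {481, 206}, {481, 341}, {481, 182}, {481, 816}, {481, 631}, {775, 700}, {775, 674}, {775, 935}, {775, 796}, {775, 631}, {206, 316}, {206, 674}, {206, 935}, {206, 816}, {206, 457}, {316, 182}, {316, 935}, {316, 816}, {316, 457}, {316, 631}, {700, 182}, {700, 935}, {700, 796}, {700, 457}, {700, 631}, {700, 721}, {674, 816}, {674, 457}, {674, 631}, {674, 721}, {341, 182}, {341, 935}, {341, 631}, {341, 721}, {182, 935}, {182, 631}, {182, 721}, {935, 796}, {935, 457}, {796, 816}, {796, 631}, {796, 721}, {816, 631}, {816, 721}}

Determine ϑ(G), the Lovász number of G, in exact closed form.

sqrt(37)

N(206) = {529, 846, 382, 580, 973, 946, 270, 836, 268, 916, 509, 119, 481, 316, 674, 935, 816, 457}, |N(206)| = 18.
deg(609) = 18; N(609) = {779, 731, 529, 174, 580, 973, 946, 270, 252, 360, 268, 733, 866, 119, 481, 700, 796, 457}.
Vertex 631 has 18 neighbors: 529, 580, 946, 270, 360, 120, 916, 818, 866, 481, 775, 316, 700, 674, 341, 182, 796, 816.
N(119) = {779, 270, 836, 252, 609, 916, 335, 509, 818, 866, 481, 206, 700, 182, 935, 796, 816, 457}, |N(119)| = 18.
Regular of degree 18 on 37 vertices: SR(37,18,8,9) — a Paley graph.
spec(A) ≈ [18.0, 2.541, -3.541] (distinct, 3 d.p.).
Lovász: ϑ = −37(-sqrt(37)/2 - 1/2)/(18+-(-sqrt(37)/2 - 1/2)) = sqrt(37).
Numerically 6.082763.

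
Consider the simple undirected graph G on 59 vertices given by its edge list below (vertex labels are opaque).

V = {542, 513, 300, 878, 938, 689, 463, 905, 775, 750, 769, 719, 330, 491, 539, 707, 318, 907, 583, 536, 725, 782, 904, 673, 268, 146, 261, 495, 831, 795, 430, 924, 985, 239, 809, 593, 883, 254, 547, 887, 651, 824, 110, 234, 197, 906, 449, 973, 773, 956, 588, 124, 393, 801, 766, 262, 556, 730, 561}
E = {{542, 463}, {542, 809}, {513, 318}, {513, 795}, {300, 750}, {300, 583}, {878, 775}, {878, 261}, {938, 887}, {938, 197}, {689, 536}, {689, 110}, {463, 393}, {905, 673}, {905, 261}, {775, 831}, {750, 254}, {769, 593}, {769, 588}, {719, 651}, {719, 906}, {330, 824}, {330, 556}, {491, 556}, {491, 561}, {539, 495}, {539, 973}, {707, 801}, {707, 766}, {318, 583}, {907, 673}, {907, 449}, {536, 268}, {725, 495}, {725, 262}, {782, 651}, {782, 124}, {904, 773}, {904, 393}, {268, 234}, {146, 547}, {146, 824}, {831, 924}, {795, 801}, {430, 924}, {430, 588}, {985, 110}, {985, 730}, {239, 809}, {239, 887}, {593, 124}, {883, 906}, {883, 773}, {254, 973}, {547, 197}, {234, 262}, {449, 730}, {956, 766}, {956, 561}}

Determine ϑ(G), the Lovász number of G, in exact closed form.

59*cos(pi/59)/(cos(pi/59) + 1)

deg(809) = 2; N(809) = {542, 239}.
N(513) = {318, 795}, |N(513)| = 2.
N(775) = {878, 831}, |N(775)| = 2.
deg(110) = 2; N(110) = {689, 985}.
2-regular, N=59; the odd cycle C_{59}.
spec(A) ≈ [2.0, 1.9887, 1.9548, 1.8988, 1.8213, 1.7231, 1.6054, 1.4695, 1.317, 1.1496, 0.9691, 0.7776, 0.5774, 0.3706, 0.1596, -0.0532, -0.2655, -0.4747, -0.6785, -0.8746, -1.0608, -1.235, -1.3953, -1.5397, -1.6666, -1.7747, -1.8627, -1.9295, -1.9745, -1.9972] (distinct, 4 d.p.).
−59·(-2*cos(pi/59)) / ((2)−(-2*cos(pi/59))) = 59*cos(pi/59)/(cos(pi/59) + 1) = ϑ(G).
ϑ(G) ≈ 29.4791.
Check 29 ≤ 59*cos(pi/59)/(cos(pi/59) + 1) ≤ 30: both strict.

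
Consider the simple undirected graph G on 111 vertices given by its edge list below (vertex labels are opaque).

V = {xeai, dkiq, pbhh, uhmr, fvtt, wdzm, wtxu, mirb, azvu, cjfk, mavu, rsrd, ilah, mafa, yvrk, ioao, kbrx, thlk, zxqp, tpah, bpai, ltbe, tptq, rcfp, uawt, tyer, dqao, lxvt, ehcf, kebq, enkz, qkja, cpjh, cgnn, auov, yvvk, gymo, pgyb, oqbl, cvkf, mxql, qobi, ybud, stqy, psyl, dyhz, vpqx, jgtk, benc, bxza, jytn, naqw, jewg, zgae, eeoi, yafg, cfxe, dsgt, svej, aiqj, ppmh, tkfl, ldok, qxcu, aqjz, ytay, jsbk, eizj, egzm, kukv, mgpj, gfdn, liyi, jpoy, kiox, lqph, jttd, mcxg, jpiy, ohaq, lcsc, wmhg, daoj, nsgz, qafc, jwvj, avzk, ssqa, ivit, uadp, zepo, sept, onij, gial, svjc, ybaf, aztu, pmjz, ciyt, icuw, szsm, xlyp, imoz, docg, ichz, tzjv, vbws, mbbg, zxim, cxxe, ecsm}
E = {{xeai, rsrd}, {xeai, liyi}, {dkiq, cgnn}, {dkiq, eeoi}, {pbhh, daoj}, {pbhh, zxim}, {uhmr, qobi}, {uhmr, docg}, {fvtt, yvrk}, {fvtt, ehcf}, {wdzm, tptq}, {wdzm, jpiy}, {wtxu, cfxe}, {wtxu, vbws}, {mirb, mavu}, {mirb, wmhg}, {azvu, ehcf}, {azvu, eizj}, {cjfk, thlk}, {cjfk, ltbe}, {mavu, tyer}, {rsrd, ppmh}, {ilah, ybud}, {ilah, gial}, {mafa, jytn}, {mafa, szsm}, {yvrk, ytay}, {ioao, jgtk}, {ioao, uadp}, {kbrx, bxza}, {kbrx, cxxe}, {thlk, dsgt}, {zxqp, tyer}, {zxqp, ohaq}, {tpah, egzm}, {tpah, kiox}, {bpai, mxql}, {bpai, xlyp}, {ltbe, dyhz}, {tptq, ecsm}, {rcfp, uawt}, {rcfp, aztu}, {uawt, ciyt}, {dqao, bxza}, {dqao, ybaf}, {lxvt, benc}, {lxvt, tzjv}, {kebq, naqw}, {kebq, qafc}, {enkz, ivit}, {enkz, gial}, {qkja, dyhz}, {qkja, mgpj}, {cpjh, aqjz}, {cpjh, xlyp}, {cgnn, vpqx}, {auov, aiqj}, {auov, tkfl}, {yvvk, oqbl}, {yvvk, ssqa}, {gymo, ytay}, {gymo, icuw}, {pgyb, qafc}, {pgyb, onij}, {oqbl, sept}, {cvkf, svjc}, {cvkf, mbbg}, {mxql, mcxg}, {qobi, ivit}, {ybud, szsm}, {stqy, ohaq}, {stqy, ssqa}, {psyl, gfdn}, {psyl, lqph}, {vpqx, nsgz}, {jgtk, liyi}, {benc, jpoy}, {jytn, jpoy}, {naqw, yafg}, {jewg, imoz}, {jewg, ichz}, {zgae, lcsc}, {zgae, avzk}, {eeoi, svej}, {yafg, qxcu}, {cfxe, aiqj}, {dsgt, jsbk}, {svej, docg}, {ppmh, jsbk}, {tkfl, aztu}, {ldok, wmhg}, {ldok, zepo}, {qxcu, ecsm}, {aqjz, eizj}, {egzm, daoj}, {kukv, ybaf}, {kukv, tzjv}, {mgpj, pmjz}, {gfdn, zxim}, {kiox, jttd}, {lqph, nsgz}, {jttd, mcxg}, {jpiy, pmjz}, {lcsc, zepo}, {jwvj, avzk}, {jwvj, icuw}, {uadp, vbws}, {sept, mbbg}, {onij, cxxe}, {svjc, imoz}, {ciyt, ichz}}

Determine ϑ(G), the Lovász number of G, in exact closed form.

Vertex qkja has 2 neighbors: dyhz, mgpj.
deg(avzk) = 2; N(avzk) = {zgae, jwvj}.
deg(zxqp) = 2; N(zxqp) = {tyer, ohaq}.
N(ssqa) = {yvvk, stqy}, |N(ssqa)| = 2.
Every vertex has degree 2 (N=111); this is C_{111}, the 111-cycle.
spec(A) ≈ [2.0, 1.9968, 1.9872, 1.97123, 1.94895, 1.92043, 1.88575, 1.84504, 1.79841, 1.74603, 1.68805, 1.62466, 1.55607, 1.4825, 1.40417, 1.32135, 1.23429, 1.14329, 1.04861, 0.95058, 0.84951, 0.74571, 0.63953, 0.53129, 0.42136, 0.31007, 0.19779, 0.08488, -0.0283, -0.1414, -0.25404, -0.36586, -0.47652, -0.58565, -0.6929, -0.79793, -0.90041, -1.0, -1.09639, -1.18927, -1.27833, -1.36331, -1.44391, -1.51989, -1.591, -1.65702, -1.71773, -1.77293, -1.82246, -1.86614, -1.90385, -1.93547, -1.96088, -1.98001, -1.99279, -1.9992] (distinct, 5 d.p.).
λ_max=2, λ_min=-2*cos(pi/111); ϑ = −111·λ_min/(λ_max−λ_min) = 111*cos(pi/111)/(cos(pi/111) + 1).
≈ 55.48888410 (to 8 d.p.).
Sandwich: α(G)=55 ≤ ϑ(G)=111*cos(pi/111)/(cos(pi/111) + 1) ≤ χ(Ḡ)=56 (both strict).

111*cos(pi/111)/(cos(pi/111) + 1)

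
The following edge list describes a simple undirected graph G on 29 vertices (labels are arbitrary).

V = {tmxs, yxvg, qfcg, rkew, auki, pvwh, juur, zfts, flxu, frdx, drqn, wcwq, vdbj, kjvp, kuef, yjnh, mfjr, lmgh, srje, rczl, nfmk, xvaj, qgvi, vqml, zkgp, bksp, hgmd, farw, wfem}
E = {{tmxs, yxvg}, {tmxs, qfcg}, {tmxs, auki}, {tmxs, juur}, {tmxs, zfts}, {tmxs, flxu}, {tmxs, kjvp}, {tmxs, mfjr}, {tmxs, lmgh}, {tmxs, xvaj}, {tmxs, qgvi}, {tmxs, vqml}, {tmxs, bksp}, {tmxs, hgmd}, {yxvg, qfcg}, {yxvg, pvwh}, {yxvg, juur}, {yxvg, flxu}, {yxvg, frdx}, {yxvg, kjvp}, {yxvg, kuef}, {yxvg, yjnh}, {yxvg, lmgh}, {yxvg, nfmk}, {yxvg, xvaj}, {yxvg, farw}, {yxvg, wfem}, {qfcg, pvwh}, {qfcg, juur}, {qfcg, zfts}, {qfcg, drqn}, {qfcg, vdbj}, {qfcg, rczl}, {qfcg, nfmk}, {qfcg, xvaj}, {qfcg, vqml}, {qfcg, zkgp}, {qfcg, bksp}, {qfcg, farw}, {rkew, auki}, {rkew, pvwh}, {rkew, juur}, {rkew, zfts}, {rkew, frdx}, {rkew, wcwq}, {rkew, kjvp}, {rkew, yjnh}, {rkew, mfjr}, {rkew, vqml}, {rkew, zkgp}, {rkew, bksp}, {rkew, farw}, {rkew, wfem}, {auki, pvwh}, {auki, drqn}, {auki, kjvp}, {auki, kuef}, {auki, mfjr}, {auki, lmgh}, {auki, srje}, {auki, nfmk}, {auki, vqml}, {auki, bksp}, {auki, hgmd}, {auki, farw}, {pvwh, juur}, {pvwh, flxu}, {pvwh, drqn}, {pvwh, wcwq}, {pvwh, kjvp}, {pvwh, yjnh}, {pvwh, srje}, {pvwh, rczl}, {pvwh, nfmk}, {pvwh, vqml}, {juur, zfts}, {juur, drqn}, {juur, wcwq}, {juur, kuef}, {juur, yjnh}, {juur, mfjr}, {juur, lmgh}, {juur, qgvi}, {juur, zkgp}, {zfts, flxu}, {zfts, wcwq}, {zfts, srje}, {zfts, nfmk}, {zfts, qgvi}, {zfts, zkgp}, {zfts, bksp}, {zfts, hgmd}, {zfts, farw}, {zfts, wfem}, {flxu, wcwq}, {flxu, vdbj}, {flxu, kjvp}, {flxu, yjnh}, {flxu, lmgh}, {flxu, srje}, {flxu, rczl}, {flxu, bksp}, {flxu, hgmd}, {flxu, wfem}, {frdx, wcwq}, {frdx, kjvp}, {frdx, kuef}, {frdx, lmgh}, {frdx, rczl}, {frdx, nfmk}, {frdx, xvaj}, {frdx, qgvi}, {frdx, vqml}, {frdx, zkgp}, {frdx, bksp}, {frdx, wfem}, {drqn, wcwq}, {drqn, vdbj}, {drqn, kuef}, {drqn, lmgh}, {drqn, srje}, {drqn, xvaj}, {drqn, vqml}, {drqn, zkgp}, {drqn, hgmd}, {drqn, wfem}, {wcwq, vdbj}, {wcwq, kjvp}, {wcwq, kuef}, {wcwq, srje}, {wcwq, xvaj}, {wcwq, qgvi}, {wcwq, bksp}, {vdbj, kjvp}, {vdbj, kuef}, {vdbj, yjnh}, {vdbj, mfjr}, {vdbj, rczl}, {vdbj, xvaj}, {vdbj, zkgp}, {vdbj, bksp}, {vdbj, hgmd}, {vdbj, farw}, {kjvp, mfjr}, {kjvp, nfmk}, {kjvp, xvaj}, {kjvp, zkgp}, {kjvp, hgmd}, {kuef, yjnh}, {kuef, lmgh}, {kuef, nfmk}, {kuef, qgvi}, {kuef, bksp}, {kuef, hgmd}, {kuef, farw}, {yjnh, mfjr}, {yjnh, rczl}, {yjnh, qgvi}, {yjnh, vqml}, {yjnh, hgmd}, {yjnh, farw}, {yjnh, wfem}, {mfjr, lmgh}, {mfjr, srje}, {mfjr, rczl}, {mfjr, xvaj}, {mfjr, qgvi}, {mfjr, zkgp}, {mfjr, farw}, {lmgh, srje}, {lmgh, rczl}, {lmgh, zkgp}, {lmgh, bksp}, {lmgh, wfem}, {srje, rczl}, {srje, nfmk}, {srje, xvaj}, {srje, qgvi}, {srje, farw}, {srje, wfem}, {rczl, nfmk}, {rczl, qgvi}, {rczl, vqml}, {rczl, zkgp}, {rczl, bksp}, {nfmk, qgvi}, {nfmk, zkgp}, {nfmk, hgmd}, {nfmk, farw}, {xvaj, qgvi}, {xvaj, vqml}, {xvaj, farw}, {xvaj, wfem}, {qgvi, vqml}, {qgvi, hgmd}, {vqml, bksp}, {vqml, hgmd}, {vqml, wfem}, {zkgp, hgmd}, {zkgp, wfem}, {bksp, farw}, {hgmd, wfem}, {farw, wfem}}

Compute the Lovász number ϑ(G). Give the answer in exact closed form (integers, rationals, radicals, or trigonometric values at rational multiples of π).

sqrt(29)

Vertex farw has 14 neighbors: yxvg, qfcg, rkew, auki, zfts, vdbj, kuef, yjnh, mfjr, srje, nfmk, xvaj, bksp, wfem.
deg(kjvp) = 14; N(kjvp) = {tmxs, yxvg, rkew, auki, pvwh, flxu, frdx, wcwq, vdbj, mfjr, nfmk, xvaj, zkgp, hgmd}.
Vertex bksp has 14 neighbors: tmxs, qfcg, rkew, auki, zfts, flxu, frdx, wcwq, vdbj, kuef, lmgh, rczl, vqml, farw.
Vertex zkgp has 14 neighbors: qfcg, rkew, juur, zfts, frdx, drqn, vdbj, kjvp, mfjr, lmgh, rczl, nfmk, hgmd, wfem.
14-regular, N=29; SR(29,14,6,7) — a Paley graph.
The 3 distinct eigenvalues: [14.0, 2.19258, -3.19258].
ϑ = −N·λ_min/(λ_max−λ_min) = −29·(-sqrt(29)/2 - 1/2)/(14−(-sqrt(29)/2 - 1/2)) = sqrt(29).
= 5.38516481… (decimal).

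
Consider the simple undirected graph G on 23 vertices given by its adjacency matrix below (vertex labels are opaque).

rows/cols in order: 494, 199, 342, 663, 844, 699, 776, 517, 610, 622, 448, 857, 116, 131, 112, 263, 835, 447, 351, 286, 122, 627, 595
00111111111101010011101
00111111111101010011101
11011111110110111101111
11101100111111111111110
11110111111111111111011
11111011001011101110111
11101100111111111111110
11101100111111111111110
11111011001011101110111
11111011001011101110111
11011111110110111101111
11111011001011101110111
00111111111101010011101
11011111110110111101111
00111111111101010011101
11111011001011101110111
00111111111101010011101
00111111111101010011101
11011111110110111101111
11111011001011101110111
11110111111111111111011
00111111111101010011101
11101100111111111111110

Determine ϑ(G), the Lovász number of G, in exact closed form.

7

N(610) = {494, 199, 342, 663, 844, 776, 517, 448, 116, 131, 112, 835, 447, 351, 122, 627, 595}, |N(610)| = 17.
N(263) = {494, 199, 342, 663, 844, 776, 517, 448, 116, 131, 112, 835, 447, 351, 122, 627, 595}, |N(263)| = 17.
N(627) = {342, 663, 844, 699, 776, 517, 610, 622, 448, 857, 131, 263, 351, 286, 122, 595}, |N(627)| = 16.
deg(448) = 19; N(448) = {494, 199, 663, 844, 699, 776, 517, 610, 622, 857, 116, 112, 263, 835, 447, 286, 122, 627, 595}.
Complete 5-partite, parts [7, 6, 4, 4, 2]: perfect, ϑ = α = 7.
Numerically 7.000000.
Sandwich: α(G)=7 ≤ ϑ(G)=7 ≤ χ(Ḡ)=7 (collapsed).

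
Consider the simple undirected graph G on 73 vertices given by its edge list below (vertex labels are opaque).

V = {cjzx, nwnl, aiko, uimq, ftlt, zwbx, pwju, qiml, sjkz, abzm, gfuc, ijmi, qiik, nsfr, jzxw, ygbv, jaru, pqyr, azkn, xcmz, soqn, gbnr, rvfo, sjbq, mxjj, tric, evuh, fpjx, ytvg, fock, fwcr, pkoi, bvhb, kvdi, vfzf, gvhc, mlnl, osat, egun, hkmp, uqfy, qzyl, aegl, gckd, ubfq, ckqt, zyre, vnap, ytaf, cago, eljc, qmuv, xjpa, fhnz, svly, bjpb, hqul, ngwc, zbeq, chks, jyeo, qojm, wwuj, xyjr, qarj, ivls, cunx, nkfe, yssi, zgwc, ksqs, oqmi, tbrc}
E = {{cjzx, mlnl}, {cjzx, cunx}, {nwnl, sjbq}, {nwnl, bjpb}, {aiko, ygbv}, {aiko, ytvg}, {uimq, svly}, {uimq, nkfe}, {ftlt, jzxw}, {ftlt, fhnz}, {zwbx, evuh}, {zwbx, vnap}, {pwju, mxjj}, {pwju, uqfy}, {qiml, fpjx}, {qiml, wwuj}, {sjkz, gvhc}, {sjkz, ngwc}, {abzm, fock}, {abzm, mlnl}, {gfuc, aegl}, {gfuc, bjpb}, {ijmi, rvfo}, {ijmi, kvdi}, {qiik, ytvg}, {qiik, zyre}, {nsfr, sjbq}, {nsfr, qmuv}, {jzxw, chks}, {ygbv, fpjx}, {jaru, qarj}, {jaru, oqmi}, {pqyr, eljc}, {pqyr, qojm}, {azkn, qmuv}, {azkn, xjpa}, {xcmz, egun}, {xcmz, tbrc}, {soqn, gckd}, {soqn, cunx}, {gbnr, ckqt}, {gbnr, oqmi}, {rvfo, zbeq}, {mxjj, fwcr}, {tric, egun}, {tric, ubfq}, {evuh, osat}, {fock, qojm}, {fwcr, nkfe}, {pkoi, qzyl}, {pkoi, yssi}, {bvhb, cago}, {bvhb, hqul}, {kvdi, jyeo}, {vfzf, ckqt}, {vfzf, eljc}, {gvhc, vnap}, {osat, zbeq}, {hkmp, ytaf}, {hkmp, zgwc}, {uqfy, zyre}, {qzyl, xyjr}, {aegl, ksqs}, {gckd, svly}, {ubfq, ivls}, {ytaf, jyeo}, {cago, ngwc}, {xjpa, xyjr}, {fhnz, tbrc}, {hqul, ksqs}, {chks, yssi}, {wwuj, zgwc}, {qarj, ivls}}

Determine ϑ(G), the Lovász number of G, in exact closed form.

73*cos(pi/73)/(cos(pi/73) + 1)

deg(uqfy) = 2; N(uqfy) = {pwju, zyre}.
Vertex jzxw has 2 neighbors: ftlt, chks.
Vertex chks has 2 neighbors: jzxw, yssi.
deg(uimq) = 2; N(uimq) = {svly, nkfe}.
73-vertex 2-regular graph: the odd cycle C_{73}.
spec(A) ≈ [2.0, 1.992596, 1.97044, 1.933696, 1.882635, 1.817635, 1.739179, 1.647846, 1.544313, 1.429347, 1.303798, 1.168596, 1.024743, 0.873302, 0.715396, 0.552194, 0.384903, 0.214763, 0.043032, -0.129017, -0.300111, -0.468983, -0.634383, -0.795086, -0.949902, -1.097686, -1.237343, -1.367839, -1.488208, -1.597559, -1.695082, -1.780055, -1.85185, -1.909934, -1.953877, -1.983355, -1.998148] (distinct, 6 d.p.).
Lovász: ϑ = −73(-2*cos(pi/73))/(2+-(-1)*2*cos(pi/73)) = 73*cos(pi/73)/(cos(pi/73) + 1).
≈ 36.483094774 (to 9 d.p.).
α=36, χ(Ḡ)=37; ϑ=73*cos(pi/73)/(cos(pi/73) + 1) lies between (both strict).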